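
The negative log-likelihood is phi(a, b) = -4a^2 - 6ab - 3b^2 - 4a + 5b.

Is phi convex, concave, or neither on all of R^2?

concave

phi is quadratic, so its Hessian is the constant matrix H = [[-8, -6], [-6, -6]].
det(H) = 12, tr(H) = -14.
det(H) > 0 and tr(H) < 0, so H is negative definite everywhere: concave.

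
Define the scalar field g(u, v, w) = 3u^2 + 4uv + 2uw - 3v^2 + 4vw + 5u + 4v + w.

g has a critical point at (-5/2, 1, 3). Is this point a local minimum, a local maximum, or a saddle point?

saddle point

The Hessian is constant: H = [[6, 4, 2], [4, -6, 4], [2, 4, 0]].
Leading principal minors: Δ₁ = 6, Δ₂ = -52, Δ₃ = -8.
The minors fit neither the all-positive nor the alternating-sign pattern, so H is indefinite: a saddle point.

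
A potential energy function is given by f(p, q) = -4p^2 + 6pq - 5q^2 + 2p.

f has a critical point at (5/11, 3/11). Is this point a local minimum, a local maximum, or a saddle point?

The Hessian of f is constant: H = [[-8, 6], [6, -10]].
det(H) = (-8)·(-10) − 6² = 44.
det(H) > 0 and tr(H) = -18 < 0, so H is negative definite and the point is a local maximum.

local maximum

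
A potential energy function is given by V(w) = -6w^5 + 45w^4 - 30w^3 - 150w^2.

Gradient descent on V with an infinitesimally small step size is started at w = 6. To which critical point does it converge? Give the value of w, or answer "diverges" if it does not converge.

diverges

V'(w) = -30w(w - 5)(w - 2)(w + 1), so V'(6) = -5040.
Gradient descent moves in the -V' direction, i.e. w is increasing.
There is no critical point above w=6, and V' keeps the same sign, so the iterate runs off to +∞.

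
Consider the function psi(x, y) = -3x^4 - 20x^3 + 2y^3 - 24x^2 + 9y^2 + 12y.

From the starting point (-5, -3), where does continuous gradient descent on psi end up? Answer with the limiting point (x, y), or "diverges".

diverges

psi is separable, so gradient descent decouples: x follows -∂psi/∂x, y follows -∂psi/∂y.
∂psi/∂x = -12x(x + 1)(x + 4); at x=-5 this is 240, so x decreases.
∂psi/∂y = 6(y + 1)(y + 2); at y=-3 this is 12, so y decreases.
The x-coordinate has no critical point in that direction and runs off to infinity.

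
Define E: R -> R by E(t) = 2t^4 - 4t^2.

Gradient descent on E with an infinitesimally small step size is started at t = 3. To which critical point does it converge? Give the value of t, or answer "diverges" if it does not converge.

1

E'(t) = 8t(t - 1)(t + 1), so E'(3) = 192.
Gradient descent moves in the -E' direction, i.e. t is decreasing.
The nearest critical point in that direction is t = 1, where E'' = 16 > 0 (a local minimum). The iterate converges there.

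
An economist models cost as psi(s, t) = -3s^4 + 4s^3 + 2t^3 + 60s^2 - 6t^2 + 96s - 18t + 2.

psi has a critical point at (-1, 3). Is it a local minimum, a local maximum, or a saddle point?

local minimum

The mixed partial ∂²psi/∂s∂t is 0, so the Hessian at any point is diag(psi_ss, psi_tt) = diag(12(-3s^2 + 2s + 10), 12(t - 1)).
At (-1, 3): H = diag(60, 24).
Both eigenvalues are positive, so H is positive definite: a local minimum.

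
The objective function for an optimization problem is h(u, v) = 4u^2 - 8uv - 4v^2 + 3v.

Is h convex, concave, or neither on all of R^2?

neither

h is quadratic, so its Hessian is the constant matrix H = [[8, -8], [-8, -8]].
det(H) = -128, tr(H) = 0.
det(H) < 0, so H is indefinite: neither convex nor concave.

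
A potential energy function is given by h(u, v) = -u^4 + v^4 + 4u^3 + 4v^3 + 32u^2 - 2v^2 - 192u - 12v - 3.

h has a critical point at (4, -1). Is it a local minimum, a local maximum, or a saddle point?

local maximum

The mixed partial ∂²h/∂u∂v is 0, so the Hessian at any point is diag(h_uu, h_vv) = diag(4(-3u^2 + 6u + 16), 4(3v^2 + 6v - 1)).
At (4, -1): H = diag(-32, -16).
Both eigenvalues are negative, so H is negative definite: a local maximum.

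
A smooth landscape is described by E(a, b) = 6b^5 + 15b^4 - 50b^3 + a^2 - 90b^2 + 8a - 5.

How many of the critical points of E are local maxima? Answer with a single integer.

0

E separates as a function of a plus a function of b, so ∇E=0 decouples.
∂E/∂a = 2(a + 4) = 0 at a ∈ {-4}; ∂E/∂b = 30b(b - 2)(b + 1)(b + 3) = 0 at b ∈ {-3, -1, 0, 2}.
The Hessian is diagonal: diag(E_aa, E_bb). Second derivatives: E_aa(-4)=2; E_bb(-3)=-900, E_bb(-1)=180, E_bb(0)=-180, E_bb(2)=900.
Local maxima occur where both diagonal entries negative: none. Count: 0.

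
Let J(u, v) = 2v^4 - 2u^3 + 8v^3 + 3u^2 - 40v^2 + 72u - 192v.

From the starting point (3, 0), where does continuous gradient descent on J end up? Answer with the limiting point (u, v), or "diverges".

J is separable, so gradient descent decouples: u follows -∂J/∂u, v follows -∂J/∂v.
∂J/∂u = -6(u - 4)(u + 3); at u=3 this is 36, so u decreases.
∂J/∂v = 8(v - 3)(v + 2)(v + 4); at v=0 this is -192, so v increases.
u converges to its nearest critical value -3 (a local min of the u-part); v converges to 3. The iterate converges to (-3, 3).

(-3, 3)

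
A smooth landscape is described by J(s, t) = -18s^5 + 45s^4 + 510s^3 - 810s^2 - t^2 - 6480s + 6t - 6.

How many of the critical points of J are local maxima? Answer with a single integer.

2

J separates as a function of s plus a function of t, so ∇J=0 decouples.
∂J/∂s = -90(s - 4)(s - 3)(s + 2)(s + 3) = 0 at s ∈ {-3, -2, 3, 4}; ∂J/∂t = -2(t - 3) = 0 at t ∈ {3}.
The Hessian is diagonal: diag(J_ss, J_tt). Second derivatives: J_ss(-3)=3780, J_ss(-2)=-2700, J_ss(3)=2700, J_ss(4)=-3780; J_tt(3)=-2.
Local maxima occur where both diagonal entries negative: (-2, 3), (4, 3). Count: 2.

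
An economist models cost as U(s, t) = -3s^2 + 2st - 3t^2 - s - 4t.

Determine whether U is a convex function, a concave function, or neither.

U is quadratic, so its Hessian is the constant matrix H = [[-6, 2], [2, -6]].
det(H) = 32, tr(H) = -12.
det(H) > 0 and tr(H) < 0, so H is negative definite everywhere: concave.

concave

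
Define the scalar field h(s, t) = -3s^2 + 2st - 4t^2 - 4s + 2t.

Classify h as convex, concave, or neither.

concave

h is quadratic, so its Hessian is the constant matrix H = [[-6, 2], [2, -8]].
det(H) = 44, tr(H) = -14.
det(H) > 0 and tr(H) < 0, so H is negative definite everywhere: concave.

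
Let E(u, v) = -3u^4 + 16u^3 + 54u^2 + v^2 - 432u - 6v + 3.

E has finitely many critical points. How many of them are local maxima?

0

E separates as a function of u plus a function of v, so ∇E=0 decouples.
∂E/∂u = -12(u - 4)(u - 3)(u + 3) = 0 at u ∈ {-3, 3, 4}; ∂E/∂v = 2(v - 3) = 0 at v ∈ {3}.
The Hessian is diagonal: diag(E_uu, E_vv). Second derivatives: E_uu(-3)=-504, E_uu(3)=72, E_uu(4)=-84; E_vv(3)=2.
Local maxima occur where both diagonal entries negative: none. Count: 0.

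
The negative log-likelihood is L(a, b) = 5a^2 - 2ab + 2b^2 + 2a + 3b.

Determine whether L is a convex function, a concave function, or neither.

convex

L is quadratic, so its Hessian is the constant matrix H = [[10, -2], [-2, 4]].
det(H) = 36, tr(H) = 14.
det(H) > 0 and tr(H) > 0, so H is positive definite everywhere: convex.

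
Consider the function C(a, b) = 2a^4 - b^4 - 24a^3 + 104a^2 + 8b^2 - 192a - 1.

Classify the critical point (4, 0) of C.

The mixed partial ∂²C/∂a∂b is 0, so the Hessian at any point is diag(C_aa, C_bb) = diag(8(3a^2 - 18a + 26), 4(-3b^2 + 4)).
At (4, 0): H = diag(16, 16).
Both eigenvalues are positive, so H is positive definite: a local minimum.

local minimum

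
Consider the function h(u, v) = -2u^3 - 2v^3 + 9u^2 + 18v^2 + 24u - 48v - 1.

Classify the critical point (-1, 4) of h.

The mixed partial ∂²h/∂u∂v is 0, so the Hessian at any point is diag(h_uu, h_vv) = diag(6(-2u + 3), 12(-v + 3)).
At (-1, 4): H = diag(30, -12).
The eigenvalues have opposite signs, so H is indefinite: a saddle point.

saddle point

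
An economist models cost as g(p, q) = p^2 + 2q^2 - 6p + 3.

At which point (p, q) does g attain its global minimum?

(3, 0)

g(p,q) separates as A(p) + B(q) + 3, so its minimum is min A + min B + 3.
A'(p) = 2p - 6 vanishes at p ∈ {3}; B'(q) = 4q vanishes at q ∈ {0}.
Local minima of A (where A''>0): A(3)=-9. Local minima of B: B(0)=0.
So the global minimum of g is A(3) + B(0) + 3 = -9 + 0 + 3 = -6, attained at (3, 0).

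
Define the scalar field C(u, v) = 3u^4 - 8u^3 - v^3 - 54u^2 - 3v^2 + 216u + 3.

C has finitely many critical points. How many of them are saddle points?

3

C separates as a function of u plus a function of v, so ∇C=0 decouples.
∂C/∂u = 12(u - 3)(u - 2)(u + 3) = 0 at u ∈ {-3, 2, 3}; ∂C/∂v = -3v(v + 2) = 0 at v ∈ {-2, 0}.
The Hessian is diagonal: diag(C_uu, C_vv). Second derivatives: C_uu(-3)=360, C_uu(2)=-60, C_uu(3)=72; C_vv(-2)=6, C_vv(0)=-6.
Saddle points occur where the two diagonal entries have opposite signs: (-3, 0), (2, -2), (3, 0). Count: 3.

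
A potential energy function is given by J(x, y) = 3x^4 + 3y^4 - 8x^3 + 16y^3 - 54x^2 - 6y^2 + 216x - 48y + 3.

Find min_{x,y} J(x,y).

-832

J(x,y) separates as P(x) + Q(y) + 3, so its minimum is min P + min Q + 3.
P'(x) = 12(x - 3)(x - 2)(x + 3) vanishes at x ∈ {-3, 2, 3}; Q'(y) = 12(y - 1)(y + 1)(y + 4) vanishes at y ∈ {-4, -1, 1}.
Local minima of P (where P''>0): P(-3)=-675, P(3)=189. Local minima of Q: Q(-4)=-160, Q(1)=-35.
So the global minimum of J is P(-3) + Q(-4) + 3 = -675 − 160 + 3 = -832, attained at (-3, -4).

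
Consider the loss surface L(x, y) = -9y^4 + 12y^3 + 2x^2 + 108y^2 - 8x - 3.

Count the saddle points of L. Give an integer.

L separates as a function of x plus a function of y, so ∇L=0 decouples.
∂L/∂x = 4(x - 2) = 0 at x ∈ {2}; ∂L/∂y = -36y(y - 3)(y + 2) = 0 at y ∈ {-2, 0, 3}.
The Hessian is diagonal: diag(L_xx, L_yy). Second derivatives: L_xx(2)=4; L_yy(-2)=-360, L_yy(0)=216, L_yy(3)=-540.
Saddle points occur where the two diagonal entries have opposite signs: (2, -2), (2, 3). Count: 2.

2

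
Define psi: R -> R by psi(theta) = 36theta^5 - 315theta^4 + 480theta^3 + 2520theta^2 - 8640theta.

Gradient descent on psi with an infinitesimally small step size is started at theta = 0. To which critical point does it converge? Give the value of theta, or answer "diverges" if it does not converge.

psi'(theta) = 180(theta - 4)(theta - 3)(theta - 2)(theta + 2), so psi'(0) = -8640.
Gradient descent moves in the -psi' direction, i.e. theta is increasing.
The nearest critical point in that direction is theta = 2, where psi'' = 1440 > 0 (a local minimum). The iterate converges there.

2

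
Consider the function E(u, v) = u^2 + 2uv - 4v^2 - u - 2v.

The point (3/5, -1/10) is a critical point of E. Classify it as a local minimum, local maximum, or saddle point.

The Hessian of E is constant: H = [[2, 2], [2, -8]].
det(H) = 2·(-8) − 2² = -20.
Since det(H) < 0, H is indefinite and the critical point is a saddle point.

saddle point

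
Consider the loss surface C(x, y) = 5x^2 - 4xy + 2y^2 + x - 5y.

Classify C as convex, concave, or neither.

convex

C is quadratic, so its Hessian is the constant matrix H = [[10, -4], [-4, 4]].
det(H) = 24, tr(H) = 14.
det(H) > 0 and tr(H) > 0, so H is positive definite everywhere: convex.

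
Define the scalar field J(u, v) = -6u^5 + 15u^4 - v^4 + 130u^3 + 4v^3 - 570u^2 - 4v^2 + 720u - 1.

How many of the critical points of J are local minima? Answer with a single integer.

2

J separates as a function of u plus a function of v, so ∇J=0 decouples.
∂J/∂u = -30(u - 3)(u - 2)(u - 1)(u + 4) = 0 at u ∈ {-4, 1, 2, 3}; ∂J/∂v = -4v(v - 2)(v - 1) = 0 at v ∈ {0, 1, 2}.
The Hessian is diagonal: diag(J_uu, J_vv). Second derivatives: J_uu(-4)=6300, J_uu(1)=-300, J_uu(2)=180, J_uu(3)=-420; J_vv(0)=-8, J_vv(1)=4, J_vv(2)=-8.
Local minima occur where both diagonal entries positive: (-4, 1), (2, 1). Count: 2.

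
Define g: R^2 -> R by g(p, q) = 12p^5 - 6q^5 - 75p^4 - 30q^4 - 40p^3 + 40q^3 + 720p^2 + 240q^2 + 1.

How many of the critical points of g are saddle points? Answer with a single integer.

g separates as a function of p plus a function of q, so ∇g=0 decouples.
∂g/∂p = 60p(p - 4)(p - 3)(p + 2) = 0 at p ∈ {-2, 0, 3, 4}; ∂g/∂q = -30q(q - 2)(q + 2)(q + 4) = 0 at q ∈ {-4, -2, 0, 2}.
The Hessian is diagonal: diag(g_pp, g_qq). Second derivatives: g_pp(-2)=-3600, g_pp(0)=1440, g_pp(3)=-900, g_pp(4)=1440; g_qq(-4)=1440, g_qq(-2)=-480, g_qq(0)=480, g_qq(2)=-1440.
Saddle points occur where the two diagonal entries have opposite signs: (-2, -4), (-2, 0), (0, -2), (0, 2), (3, -4), (3, 0), (4, -2), (4, 2). Count: 8.

8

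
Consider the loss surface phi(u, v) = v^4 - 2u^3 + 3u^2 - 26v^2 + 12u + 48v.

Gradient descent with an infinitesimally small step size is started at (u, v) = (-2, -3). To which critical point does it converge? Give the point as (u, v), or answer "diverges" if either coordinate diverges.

(-1, -4)

phi is separable, so gradient descent decouples: u follows -∂phi/∂u, v follows -∂phi/∂v.
∂phi/∂u = -6(u - 2)(u + 1); at u=-2 this is -24, so u increases.
∂phi/∂v = 4(v - 3)(v - 1)(v + 4); at v=-3 this is 96, so v decreases.
u converges to its nearest critical value -1 (a local min of the u-part); v converges to -4. The iterate converges to (-1, -4).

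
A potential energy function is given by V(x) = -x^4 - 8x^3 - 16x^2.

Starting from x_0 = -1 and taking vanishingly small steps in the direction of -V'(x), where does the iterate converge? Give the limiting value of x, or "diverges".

-2

V'(x) = -4x(x + 2)(x + 4), so V'(-1) = 12.
Gradient descent moves in the -V' direction, i.e. x is decreasing.
The nearest critical point in that direction is x = -2, where V'' = 16 > 0 (a local minimum). The iterate converges there.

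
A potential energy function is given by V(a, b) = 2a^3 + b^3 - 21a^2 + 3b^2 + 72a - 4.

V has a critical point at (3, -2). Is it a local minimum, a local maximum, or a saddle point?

The mixed partial ∂²V/∂a∂b is 0, so the Hessian at any point is diag(V_aa, V_bb) = diag(6(2a - 7), 6(b + 1)).
At (3, -2): H = diag(-6, -6).
Both eigenvalues are negative, so H is negative definite: a local maximum.

local maximum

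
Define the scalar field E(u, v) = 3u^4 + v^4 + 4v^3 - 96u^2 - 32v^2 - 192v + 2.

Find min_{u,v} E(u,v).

-1534

E(u,v) separates as P(u) + Q(v) + 2, so its minimum is min P + min Q + 2.
P'(u) = 12u(u - 4)(u + 4) vanishes at u ∈ {-4, 0, 4}; Q'(v) = 4(v - 4)(v + 3)(v + 4) vanishes at v ∈ {-4, -3, 4}.
Local minima of P (where P''>0): P(-4)=-768, P(4)=-768. Local minima of Q: Q(-4)=256, Q(4)=-768.
So the global minimum of E is P(-4) + Q(4) + 2 = -768 − 768 + 2 = -1534, attained at (-4, 4).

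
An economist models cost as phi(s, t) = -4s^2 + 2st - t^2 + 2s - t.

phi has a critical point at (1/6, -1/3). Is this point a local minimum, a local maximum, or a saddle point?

The Hessian of phi is constant: H = [[-8, 2], [2, -2]].
det(H) = (-8)·(-2) − 2² = 12.
det(H) > 0 and tr(H) = -10 < 0, so H is negative definite and the point is a local maximum.

local maximum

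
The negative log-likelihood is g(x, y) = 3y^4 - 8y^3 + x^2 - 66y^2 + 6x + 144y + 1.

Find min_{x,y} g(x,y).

-575

g(x,y) separates as P(x) + Q(y) + 1, so its minimum is min P + min Q + 1.
P'(x) = 2x + 6 vanishes at x ∈ {-3}; Q'(y) = 12(y - 4)(y - 1)(y + 3) vanishes at y ∈ {-3, 1, 4}.
Local minima of P (where P''>0): P(-3)=-9. Local minima of Q: Q(-3)=-567, Q(4)=-224.
So the global minimum of g is P(-3) + Q(-3) + 1 = -9 − 567 + 1 = -575, attained at (-3, -3).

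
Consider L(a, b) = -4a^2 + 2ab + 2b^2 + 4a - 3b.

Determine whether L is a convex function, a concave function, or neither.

neither

L is quadratic, so its Hessian is the constant matrix H = [[-8, 2], [2, 4]].
det(H) = -36, tr(H) = -4.
det(H) < 0, so H is indefinite: neither convex nor concave.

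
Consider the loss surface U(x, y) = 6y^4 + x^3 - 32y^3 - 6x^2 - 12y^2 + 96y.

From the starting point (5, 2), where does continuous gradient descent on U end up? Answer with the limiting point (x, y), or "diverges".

(4, 4)

U is separable, so gradient descent decouples: x follows -∂U/∂x, y follows -∂U/∂y.
∂U/∂x = 3x(x - 4); at x=5 this is 15, so x decreases.
∂U/∂y = 24(y - 4)(y - 1)(y + 1); at y=2 this is -144, so y increases.
x converges to its nearest critical value 4 (a local min of the x-part); y converges to 4. The iterate converges to (4, 4).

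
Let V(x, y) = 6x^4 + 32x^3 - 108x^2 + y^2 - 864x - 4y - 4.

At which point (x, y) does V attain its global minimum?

V(x,y) separates as P(x) + Q(y) − 4, so its minimum is min P + min Q − 4.
P'(x) = 24(x - 3)(x + 3)(x + 4) vanishes at x ∈ {-4, -3, 3}; Q'(y) = 2y - 4 vanishes at y ∈ {2}.
Local minima of P (where P''>0): P(-4)=1216, P(3)=-2214. Local minima of Q: Q(2)=-4.
So the global minimum of V is P(3) + Q(2) − 4 = -2214 − 4 − 4 = -2222, attained at (3, 2).

(3, 2)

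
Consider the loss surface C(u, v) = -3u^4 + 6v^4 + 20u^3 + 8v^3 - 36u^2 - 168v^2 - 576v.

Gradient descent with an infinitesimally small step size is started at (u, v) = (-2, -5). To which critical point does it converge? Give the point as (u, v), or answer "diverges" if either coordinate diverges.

C is separable, so gradient descent decouples: u follows -∂C/∂u, v follows -∂C/∂v.
∂C/∂u = -12u(u - 3)(u - 2); at u=-2 this is 480, so u decreases.
∂C/∂v = 24(v - 4)(v + 2)(v + 3); at v=-5 this is -1296, so v increases.
The u-coordinate has no critical point in that direction and runs off to infinity.

diverges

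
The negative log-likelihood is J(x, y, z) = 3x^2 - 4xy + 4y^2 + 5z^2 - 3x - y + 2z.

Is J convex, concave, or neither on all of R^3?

convex

J is quadratic, so its Hessian is the constant matrix H = [[6, -4, 0], [-4, 8, 0], [0, 0, 10]].
Leading principal minors: 6, 32, 320.
All positive ⇒ H ≻ 0 ⇒ convex.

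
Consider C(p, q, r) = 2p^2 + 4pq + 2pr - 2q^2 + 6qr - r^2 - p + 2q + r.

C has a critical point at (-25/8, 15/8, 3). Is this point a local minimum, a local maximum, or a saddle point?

saddle point

The Hessian is constant: H = [[4, 4, 2], [4, -4, 6], [2, 6, -2]].
Leading principal minors: Δ₁ = 4, Δ₂ = -32, Δ₃ = 32.
The minors fit neither the all-positive nor the alternating-sign pattern, so H is indefinite: a saddle point.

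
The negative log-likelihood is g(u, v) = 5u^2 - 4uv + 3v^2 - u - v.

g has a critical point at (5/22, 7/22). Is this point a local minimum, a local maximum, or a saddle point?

The Hessian of g is constant: H = [[10, -4], [-4, 6]].
det(H) = 10·6 − (-4)² = 44.
det(H) > 0 and tr(H) = 16 > 0, so H is positive definite and the point is a local minimum.

local minimum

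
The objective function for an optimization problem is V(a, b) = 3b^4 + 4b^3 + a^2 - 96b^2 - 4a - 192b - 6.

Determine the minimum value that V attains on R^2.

V(a,b) separates as P(a) + Q(b) − 6, so its minimum is min P + min Q − 6.
P'(a) = 2a - 4 vanishes at a ∈ {2}; Q'(b) = 12(b - 4)(b + 1)(b + 4) vanishes at b ∈ {-4, -1, 4}.
Local minima of P (where P''>0): P(2)=-4. Local minima of Q: Q(-4)=-256, Q(4)=-1280.
So the global minimum of V is P(2) + Q(4) − 6 = -4 − 1280 − 6 = -1290, attained at (2, 4).

-1290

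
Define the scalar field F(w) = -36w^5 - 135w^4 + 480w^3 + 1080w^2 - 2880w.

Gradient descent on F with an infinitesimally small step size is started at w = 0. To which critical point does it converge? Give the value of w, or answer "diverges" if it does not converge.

1

F'(w) = -180(w - 2)(w - 1)(w + 2)(w + 4), so F'(0) = -2880.
Gradient descent moves in the -F' direction, i.e. w is increasing.
The nearest critical point in that direction is w = 1, where F'' = 2700 > 0 (a local minimum). The iterate converges there.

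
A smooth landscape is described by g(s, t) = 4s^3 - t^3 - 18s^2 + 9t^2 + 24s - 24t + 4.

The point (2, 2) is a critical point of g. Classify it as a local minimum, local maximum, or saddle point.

local minimum

The mixed partial ∂²g/∂s∂t is 0, so the Hessian at any point is diag(g_ss, g_tt) = diag(12(2s - 3), 6(-t + 3)).
At (2, 2): H = diag(12, 6).
Both eigenvalues are positive, so H is positive definite: a local minimum.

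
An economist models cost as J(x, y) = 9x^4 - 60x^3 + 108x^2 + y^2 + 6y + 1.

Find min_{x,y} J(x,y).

J(x,y) separates as P(x) + Q(y) + 1, so its minimum is min P + min Q + 1.
P'(x) = 36x(x - 3)(x - 2) vanishes at x ∈ {0, 2, 3}; Q'(y) = 2y + 6 vanishes at y ∈ {-3}.
Local minima of P (where P''>0): P(0)=0, P(3)=81. Local minima of Q: Q(-3)=-9.
So the global minimum of J is P(0) + Q(-3) + 1 = 0 − 9 + 1 = -8, attained at (0, -3).

-8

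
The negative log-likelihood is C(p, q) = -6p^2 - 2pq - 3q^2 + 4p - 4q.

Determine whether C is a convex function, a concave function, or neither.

C is quadratic, so its Hessian is the constant matrix H = [[-12, -2], [-2, -6]].
det(H) = 68, tr(H) = -18.
det(H) > 0 and tr(H) < 0, so H is negative definite everywhere: concave.

concave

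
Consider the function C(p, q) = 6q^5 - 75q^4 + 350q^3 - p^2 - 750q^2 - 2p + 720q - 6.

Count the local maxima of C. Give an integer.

C separates as a function of p plus a function of q, so ∇C=0 decouples.
∂C/∂p = -2(p + 1) = 0 at p ∈ {-1}; ∂C/∂q = 30(q - 4)(q - 3)(q - 2)(q - 1) = 0 at q ∈ {1, 2, 3, 4}.
The Hessian is diagonal: diag(C_pp, C_qq). Second derivatives: C_pp(-1)=-2; C_qq(1)=-180, C_qq(2)=60, C_qq(3)=-60, C_qq(4)=180.
Local maxima occur where both diagonal entries negative: (-1, 1), (-1, 3). Count: 2.

2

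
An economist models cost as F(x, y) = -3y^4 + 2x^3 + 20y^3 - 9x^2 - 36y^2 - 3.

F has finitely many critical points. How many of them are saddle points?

3

F separates as a function of x plus a function of y, so ∇F=0 decouples.
∂F/∂x = 6x(x - 3) = 0 at x ∈ {0, 3}; ∂F/∂y = -12y(y - 3)(y - 2) = 0 at y ∈ {0, 2, 3}.
The Hessian is diagonal: diag(F_xx, F_yy). Second derivatives: F_xx(0)=-18, F_xx(3)=18; F_yy(0)=-72, F_yy(2)=24, F_yy(3)=-36.
Saddle points occur where the two diagonal entries have opposite signs: (0, 2), (3, 0), (3, 3). Count: 3.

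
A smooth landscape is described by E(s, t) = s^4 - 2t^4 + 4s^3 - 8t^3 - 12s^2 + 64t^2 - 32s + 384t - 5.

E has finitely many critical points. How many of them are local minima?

2

E separates as a function of s plus a function of t, so ∇E=0 decouples.
∂E/∂s = 4(s - 2)(s + 1)(s + 4) = 0 at s ∈ {-4, -1, 2}; ∂E/∂t = -8(t - 4)(t + 3)(t + 4) = 0 at t ∈ {-4, -3, 4}.
The Hessian is diagonal: diag(E_ss, E_tt). Second derivatives: E_ss(-4)=72, E_ss(-1)=-36, E_ss(2)=72; E_tt(-4)=-64, E_tt(-3)=56, E_tt(4)=-448.
Local minima occur where both diagonal entries positive: (-4, -3), (2, -3). Count: 2.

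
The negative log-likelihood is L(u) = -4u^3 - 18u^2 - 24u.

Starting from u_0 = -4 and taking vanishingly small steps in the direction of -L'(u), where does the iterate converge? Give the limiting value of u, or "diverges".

L'(u) = -12(u + 1)(u + 2), so L'(-4) = -72.
Gradient descent moves in the -L' direction, i.e. u is increasing.
The nearest critical point in that direction is u = -2, where L'' = 12 > 0 (a local minimum). The iterate converges there.

-2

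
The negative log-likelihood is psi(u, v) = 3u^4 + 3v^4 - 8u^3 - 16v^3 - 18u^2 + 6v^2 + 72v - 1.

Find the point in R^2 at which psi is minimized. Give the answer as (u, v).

psi(u,v) separates as P(u) + Q(v) − 1, so its minimum is min P + min Q − 1.
P'(u) = 12u(u - 3)(u + 1) vanishes at u ∈ {-1, 0, 3}; Q'(v) = 12(v - 3)(v - 2)(v + 1) vanishes at v ∈ {-1, 2, 3}.
Local minima of P (where P''>0): P(-1)=-7, P(3)=-135. Local minima of Q: Q(-1)=-47, Q(3)=81.
So the global minimum of psi is P(3) + Q(-1) − 1 = -135 − 47 − 1 = -183, attained at (3, -1).

(3, -1)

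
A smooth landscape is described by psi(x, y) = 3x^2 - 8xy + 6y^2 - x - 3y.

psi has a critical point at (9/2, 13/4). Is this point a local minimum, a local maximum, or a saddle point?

local minimum

The Hessian of psi is constant: H = [[6, -8], [-8, 12]].
det(H) = 6·12 − (-8)² = 8.
det(H) > 0 and tr(H) = 18 > 0, so H is positive definite and the point is a local minimum.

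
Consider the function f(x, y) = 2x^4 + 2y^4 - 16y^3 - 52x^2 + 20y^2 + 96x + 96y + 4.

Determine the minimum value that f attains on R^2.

-758

f(x,y) separates as P(x) + Q(y) + 4, so its minimum is min P + min Q + 4.
P'(x) = 8(x - 3)(x - 1)(x + 4) vanishes at x ∈ {-4, 1, 3}; Q'(y) = 8(y - 4)(y - 3)(y + 1) vanishes at y ∈ {-1, 3, 4}.
Local minima of P (where P''>0): P(-4)=-704, P(3)=-18. Local minima of Q: Q(-1)=-58, Q(4)=192.
So the global minimum of f is P(-4) + Q(-1) + 4 = -704 − 58 + 4 = -758, attained at (-4, -1).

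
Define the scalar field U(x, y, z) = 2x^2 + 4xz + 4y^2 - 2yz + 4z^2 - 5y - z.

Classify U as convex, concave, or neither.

convex

U is quadratic, so its Hessian is the constant matrix H = [[4, 0, 4], [0, 8, -2], [4, -2, 8]].
Leading principal minors: 4, 32, 112.
All positive ⇒ H ≻ 0 ⇒ convex.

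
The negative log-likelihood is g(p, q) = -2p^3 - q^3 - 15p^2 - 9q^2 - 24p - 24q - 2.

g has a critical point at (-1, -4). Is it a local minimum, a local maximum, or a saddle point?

saddle point

The mixed partial ∂²g/∂p∂q is 0, so the Hessian at any point is diag(g_pp, g_qq) = diag(-6(2p + 5), -6(q + 3)).
At (-1, -4): H = diag(-18, 6).
The eigenvalues have opposite signs, so H is indefinite: a saddle point.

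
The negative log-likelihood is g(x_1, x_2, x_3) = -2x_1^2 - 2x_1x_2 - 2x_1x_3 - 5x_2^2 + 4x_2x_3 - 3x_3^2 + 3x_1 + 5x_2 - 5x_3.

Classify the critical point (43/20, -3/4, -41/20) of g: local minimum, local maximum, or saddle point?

The Hessian is constant: H = [[-4, -2, -2], [-2, -10, 4], [-2, 4, -6]].
Leading principal minors: Δ₁ = -4, Δ₂ = 36, Δ₃ = -80.
The minors alternate sign starting negative (−, +, −), so H is negative definite: a local maximum.

local maximum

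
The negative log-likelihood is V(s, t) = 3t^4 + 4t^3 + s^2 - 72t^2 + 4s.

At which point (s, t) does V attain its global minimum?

V(s,t) separates as P(s) + Q(t), so its minimum is min P + min Q.
P'(s) = 2s + 4 vanishes at s ∈ {-2}; Q'(t) = 12t(t - 3)(t + 4) vanishes at t ∈ {-4, 0, 3}.
Local minima of P (where P''>0): P(-2)=-4. Local minima of Q: Q(-4)=-640, Q(3)=-297.
So the global minimum of V is P(-2) + Q(-4) = -4 − 640 = -644, attained at (-2, -4).

(-2, -4)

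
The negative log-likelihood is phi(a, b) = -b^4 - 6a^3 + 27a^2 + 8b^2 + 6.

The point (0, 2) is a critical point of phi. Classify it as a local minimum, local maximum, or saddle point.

saddle point

The mixed partial ∂²phi/∂a∂b is 0, so the Hessian at any point is diag(phi_aa, phi_bb) = diag(18(-2a + 3), 4(-3b^2 + 4)).
At (0, 2): H = diag(54, -32).
The eigenvalues have opposite signs, so H is indefinite: a saddle point.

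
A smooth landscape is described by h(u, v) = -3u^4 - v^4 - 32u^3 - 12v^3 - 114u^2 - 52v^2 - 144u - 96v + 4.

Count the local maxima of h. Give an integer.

4

h separates as a function of u plus a function of v, so ∇h=0 decouples.
∂h/∂u = -12(u + 1)(u + 3)(u + 4) = 0 at u ∈ {-4, -3, -1}; ∂h/∂v = -4(v + 2)(v + 3)(v + 4) = 0 at v ∈ {-4, -3, -2}.
The Hessian is diagonal: diag(h_uu, h_vv). Second derivatives: h_uu(-4)=-36, h_uu(-3)=24, h_uu(-1)=-72; h_vv(-4)=-8, h_vv(-3)=4, h_vv(-2)=-8.
Local maxima occur where both diagonal entries negative: (-4, -4), (-4, -2), (-1, -4), (-1, -2). Count: 4.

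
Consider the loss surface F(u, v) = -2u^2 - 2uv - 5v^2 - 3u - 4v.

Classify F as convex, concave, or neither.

concave

F is quadratic, so its Hessian is the constant matrix H = [[-4, -2], [-2, -10]].
det(H) = 36, tr(H) = -14.
det(H) > 0 and tr(H) < 0, so H is negative definite everywhere: concave.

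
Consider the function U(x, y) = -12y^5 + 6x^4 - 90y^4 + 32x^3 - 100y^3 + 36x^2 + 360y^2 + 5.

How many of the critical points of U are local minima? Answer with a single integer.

U separates as a function of x plus a function of y, so ∇U=0 decouples.
∂U/∂x = 24x(x + 1)(x + 3) = 0 at x ∈ {-3, -1, 0}; ∂U/∂y = -60y(y - 1)(y + 3)(y + 4) = 0 at y ∈ {-4, -3, 0, 1}.
The Hessian is diagonal: diag(U_xx, U_yy). Second derivatives: U_xx(-3)=144, U_xx(-1)=-48, U_xx(0)=72; U_yy(-4)=1200, U_yy(-3)=-720, U_yy(0)=720, U_yy(1)=-1200.
Local minima occur where both diagonal entries positive: (-3, -4), (-3, 0), (0, -4), (0, 0). Count: 4.

4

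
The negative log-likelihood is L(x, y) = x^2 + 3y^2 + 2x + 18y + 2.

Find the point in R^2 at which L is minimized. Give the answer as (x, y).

(-1, -3)

L(x,y) separates as P(x) + Q(y) + 2, so its minimum is min P + min Q + 2.
P'(x) = 2x + 2 vanishes at x ∈ {-1}; Q'(y) = 6y + 18 vanishes at y ∈ {-3}.
Local minima of P (where P''>0): P(-1)=-1. Local minima of Q: Q(-3)=-27.
So the global minimum of L is P(-1) + Q(-3) + 2 = -1 − 27 + 2 = -26, attained at (-1, -3).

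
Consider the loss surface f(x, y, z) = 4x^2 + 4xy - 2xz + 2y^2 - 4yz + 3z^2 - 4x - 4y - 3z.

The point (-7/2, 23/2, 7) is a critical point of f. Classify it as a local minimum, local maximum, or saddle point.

local minimum

The Hessian is constant: H = [[8, 4, -2], [4, 4, -4], [-2, -4, 6]].
Leading principal minors: Δ₁ = 8, Δ₂ = 16, Δ₃ = 16.
All leading minors are positive, so H is positive definite: a local minimum.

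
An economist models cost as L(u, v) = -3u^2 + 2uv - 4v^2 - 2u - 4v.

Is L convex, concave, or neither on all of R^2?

concave

L is quadratic, so its Hessian is the constant matrix H = [[-6, 2], [2, -8]].
det(H) = 44, tr(H) = -14.
det(H) > 0 and tr(H) < 0, so H is negative definite everywhere: concave.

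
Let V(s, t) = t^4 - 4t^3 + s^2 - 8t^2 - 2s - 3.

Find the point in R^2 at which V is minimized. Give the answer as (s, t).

(1, 4)

V(s,t) separates as P(s) + Q(t) − 3, so its minimum is min P + min Q − 3.
P'(s) = 2s - 2 vanishes at s ∈ {1}; Q'(t) = 4t(t - 4)(t + 1) vanishes at t ∈ {-1, 0, 4}.
Local minima of P (where P''>0): P(1)=-1. Local minima of Q: Q(-1)=-3, Q(4)=-128.
So the global minimum of V is P(1) + Q(4) − 3 = -1 − 128 − 3 = -132, attained at (1, 4).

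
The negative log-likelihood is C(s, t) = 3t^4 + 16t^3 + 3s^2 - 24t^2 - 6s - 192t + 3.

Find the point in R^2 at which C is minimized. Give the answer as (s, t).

C(s,t) separates as P(s) + Q(t) + 3, so its minimum is min P + min Q + 3.
P'(s) = 6s - 6 vanishes at s ∈ {1}; Q'(t) = 12(t - 2)(t + 2)(t + 4) vanishes at t ∈ {-4, -2, 2}.
Local minima of P (where P''>0): P(1)=-3. Local minima of Q: Q(-4)=128, Q(2)=-304.
So the global minimum of C is P(1) + Q(2) + 3 = -3 − 304 + 3 = -304, attained at (1, 2).

(1, 2)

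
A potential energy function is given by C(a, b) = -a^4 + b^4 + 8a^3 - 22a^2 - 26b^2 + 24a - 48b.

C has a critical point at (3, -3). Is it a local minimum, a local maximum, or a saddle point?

The mixed partial ∂²C/∂a∂b is 0, so the Hessian at any point is diag(C_aa, C_bb) = diag(4(-3a^2 + 12a - 11), 4(3b^2 - 13)).
At (3, -3): H = diag(-8, 56).
The eigenvalues have opposite signs, so H is indefinite: a saddle point.

saddle point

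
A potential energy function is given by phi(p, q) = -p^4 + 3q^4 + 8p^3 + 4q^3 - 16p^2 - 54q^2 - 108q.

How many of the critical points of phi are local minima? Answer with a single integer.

phi separates as a function of p plus a function of q, so ∇phi=0 decouples.
∂phi/∂p = -4p(p - 4)(p - 2) = 0 at p ∈ {0, 2, 4}; ∂phi/∂q = 12(q - 3)(q + 1)(q + 3) = 0 at q ∈ {-3, -1, 3}.
The Hessian is diagonal: diag(phi_pp, phi_qq). Second derivatives: phi_pp(0)=-32, phi_pp(2)=16, phi_pp(4)=-32; phi_qq(-3)=144, phi_qq(-1)=-96, phi_qq(3)=288.
Local minima occur where both diagonal entries positive: (2, -3), (2, 3). Count: 2.

2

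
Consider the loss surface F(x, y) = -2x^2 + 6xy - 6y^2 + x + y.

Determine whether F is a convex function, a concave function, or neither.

concave

F is quadratic, so its Hessian is the constant matrix H = [[-4, 6], [6, -12]].
det(H) = 12, tr(H) = -16.
det(H) > 0 and tr(H) < 0, so H is negative definite everywhere: concave.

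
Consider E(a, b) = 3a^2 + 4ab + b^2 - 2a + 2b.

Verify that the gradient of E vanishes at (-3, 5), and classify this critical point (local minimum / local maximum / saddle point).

saddle point

∇E = (6a + 4b - 2, 4a + 2b + 2); substituting (-3, 5) gives ∇E = (0, 0), so (-3, 5) is indeed a critical point.
The Hessian of E is constant: H = [[6, 4], [4, 2]].
det(H) = 6·2 − 4² = -4.
Since det(H) < 0, H is indefinite and the critical point is a saddle point.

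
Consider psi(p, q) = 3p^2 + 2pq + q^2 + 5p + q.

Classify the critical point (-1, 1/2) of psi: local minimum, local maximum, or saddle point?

The Hessian of psi is constant: H = [[6, 2], [2, 2]].
det(H) = 6·2 − 2² = 8.
det(H) > 0 and tr(H) = 8 > 0, so H is positive definite and the point is a local minimum.

local minimum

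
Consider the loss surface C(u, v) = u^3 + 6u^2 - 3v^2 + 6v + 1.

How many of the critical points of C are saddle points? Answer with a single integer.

1

C separates as a function of u plus a function of v, so ∇C=0 decouples.
∂C/∂u = 3u(u + 4) = 0 at u ∈ {-4, 0}; ∂C/∂v = -6(v - 1) = 0 at v ∈ {1}.
The Hessian is diagonal: diag(C_uu, C_vv). Second derivatives: C_uu(-4)=-12, C_uu(0)=12; C_vv(1)=-6.
Saddle points occur where the two diagonal entries have opposite signs: (0, 1). Count: 1.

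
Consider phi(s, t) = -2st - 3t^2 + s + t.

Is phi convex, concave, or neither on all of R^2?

phi is quadratic, so its Hessian is the constant matrix H = [[0, -2], [-2, -6]].
det(H) = -4, tr(H) = -6.
det(H) < 0, so H is indefinite: neither convex nor concave.

neither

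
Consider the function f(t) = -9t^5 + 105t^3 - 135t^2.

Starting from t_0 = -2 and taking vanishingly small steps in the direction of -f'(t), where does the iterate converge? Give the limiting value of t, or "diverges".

-3

f'(t) = -45t(t - 2)(t - 1)(t + 3), so f'(-2) = 1080.
Gradient descent moves in the -f' direction, i.e. t is decreasing.
The nearest critical point in that direction is t = -3, where f'' = 2700 > 0 (a local minimum). The iterate converges there.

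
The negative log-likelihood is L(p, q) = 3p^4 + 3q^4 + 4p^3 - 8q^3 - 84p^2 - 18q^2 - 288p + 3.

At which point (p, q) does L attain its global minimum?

(4, 3)

L(p,q) separates as A(p) + B(q) + 3, so its minimum is min A + min B + 3.
A'(p) = 12(p - 4)(p + 2)(p + 3) vanishes at p ∈ {-3, -2, 4}; B'(q) = 12q(q - 3)(q + 1) vanishes at q ∈ {-1, 0, 3}.
Local minima of A (where A''>0): A(-3)=243, A(4)=-1472. Local minima of B: B(-1)=-7, B(3)=-135.
So the global minimum of L is A(4) + B(3) + 3 = -1472 − 135 + 3 = -1604, attained at (4, 3).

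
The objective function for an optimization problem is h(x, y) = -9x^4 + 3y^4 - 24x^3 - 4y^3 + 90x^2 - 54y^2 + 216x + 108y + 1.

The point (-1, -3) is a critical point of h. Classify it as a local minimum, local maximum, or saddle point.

local minimum

The mixed partial ∂²h/∂x∂y is 0, so the Hessian at any point is diag(h_xx, h_yy) = diag(36(-3x^2 - 4x + 5), 12(3y^2 - 2y - 9)).
At (-1, -3): H = diag(216, 288).
Both eigenvalues are positive, so H is positive definite: a local minimum.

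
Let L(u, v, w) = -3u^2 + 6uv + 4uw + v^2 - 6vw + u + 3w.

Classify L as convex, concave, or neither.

L is quadratic, so its Hessian is the constant matrix H = [[-6, 6, 4], [6, 2, -6], [4, -6, 0]].
Leading principal minors: -6, -48, -104.
Neither pattern holds ⇒ H is indefinite ⇒ neither convex nor concave.

neither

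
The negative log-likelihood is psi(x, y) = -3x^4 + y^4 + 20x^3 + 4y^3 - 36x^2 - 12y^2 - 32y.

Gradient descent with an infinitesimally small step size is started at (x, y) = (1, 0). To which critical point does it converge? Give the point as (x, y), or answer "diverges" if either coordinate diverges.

psi is separable, so gradient descent decouples: x follows -∂psi/∂x, y follows -∂psi/∂y.
∂psi/∂x = -12x(x - 3)(x - 2); at x=1 this is -24, so x increases.
∂psi/∂y = 4(y - 2)(y + 1)(y + 4); at y=0 this is -32, so y increases.
x converges to its nearest critical value 2 (a local min of the x-part); y converges to 2. The iterate converges to (2, 2).

(2, 2)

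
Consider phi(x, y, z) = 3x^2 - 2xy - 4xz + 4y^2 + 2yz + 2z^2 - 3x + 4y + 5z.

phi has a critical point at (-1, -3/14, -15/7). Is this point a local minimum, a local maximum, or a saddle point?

The Hessian is constant: H = [[6, -2, -4], [-2, 8, 2], [-4, 2, 4]].
Leading principal minors: Δ₁ = 6, Δ₂ = 44, Δ₃ = 56.
All leading minors are positive, so H is positive definite: a local minimum.

local minimum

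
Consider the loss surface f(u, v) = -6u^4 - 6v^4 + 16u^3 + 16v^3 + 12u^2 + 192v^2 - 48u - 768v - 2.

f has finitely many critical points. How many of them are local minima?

f separates as a function of u plus a function of v, so ∇f=0 decouples.
∂f/∂u = -24(u - 2)(u - 1)(u + 1) = 0 at u ∈ {-1, 1, 2}; ∂f/∂v = -24(v - 4)(v - 2)(v + 4) = 0 at v ∈ {-4, 2, 4}.
The Hessian is diagonal: diag(f_uu, f_vv). Second derivatives: f_uu(-1)=-144, f_uu(1)=48, f_uu(2)=-72; f_vv(-4)=-1152, f_vv(2)=288, f_vv(4)=-384.
Local minima occur where both diagonal entries positive: (1, 2). Count: 1.

1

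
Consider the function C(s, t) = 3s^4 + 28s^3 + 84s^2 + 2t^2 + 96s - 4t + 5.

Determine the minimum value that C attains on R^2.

C(s,t) separates as P(s) + Q(t) + 5, so its minimum is min P + min Q + 5.
P'(s) = 12(s + 1)(s + 2)(s + 4) vanishes at s ∈ {-4, -2, -1}; Q'(t) = 4(t - 1) vanishes at t ∈ {1}.
Local minima of P (where P''>0): P(-4)=-64, P(-1)=-37. Local minima of Q: Q(1)=-2.
So the global minimum of C is P(-4) + Q(1) + 5 = -64 − 2 + 5 = -61, attained at (-4, 1).

-61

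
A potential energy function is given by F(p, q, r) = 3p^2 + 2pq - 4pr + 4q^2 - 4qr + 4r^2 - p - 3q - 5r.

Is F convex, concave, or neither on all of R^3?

F is quadratic, so its Hessian is the constant matrix H = [[6, 2, -4], [2, 8, -4], [-4, -4, 8]].
Leading principal minors: 6, 44, 192.
All positive ⇒ H ≻ 0 ⇒ convex.

convex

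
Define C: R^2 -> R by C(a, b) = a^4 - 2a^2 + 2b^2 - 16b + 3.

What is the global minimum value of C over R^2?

C(a,b) separates as P(a) + Q(b) + 3, so its minimum is min P + min Q + 3.
P'(a) = 4a(a - 1)(a + 1) vanishes at a ∈ {-1, 0, 1}; Q'(b) = 4b - 16 vanishes at b ∈ {4}.
Local minima of P (where P''>0): P(-1)=-1, P(1)=-1. Local minima of Q: Q(4)=-32.
So the global minimum of C is P(-1) + Q(4) + 3 = -1 − 32 + 3 = -30, attained at (-1, 4).

-30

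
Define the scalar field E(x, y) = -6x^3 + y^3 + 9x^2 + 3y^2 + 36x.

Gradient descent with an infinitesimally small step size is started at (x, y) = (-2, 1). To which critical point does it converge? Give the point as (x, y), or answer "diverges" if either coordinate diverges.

(-1, 0)

E is separable, so gradient descent decouples: x follows -∂E/∂x, y follows -∂E/∂y.
∂E/∂x = -18(x - 2)(x + 1); at x=-2 this is -72, so x increases.
∂E/∂y = 3y(y + 2); at y=1 this is 9, so y decreases.
x converges to its nearest critical value -1 (a local min of the x-part); y converges to 0. The iterate converges to (-1, 0).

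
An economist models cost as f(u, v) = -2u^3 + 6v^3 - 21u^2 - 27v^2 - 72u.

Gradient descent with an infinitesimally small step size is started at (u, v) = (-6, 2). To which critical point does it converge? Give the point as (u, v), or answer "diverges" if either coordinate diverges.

f is separable, so gradient descent decouples: u follows -∂f/∂u, v follows -∂f/∂v.
∂f/∂u = -6(u + 3)(u + 4); at u=-6 this is -36, so u increases.
∂f/∂v = 18v(v - 3); at v=2 this is -36, so v increases.
u converges to its nearest critical value -4 (a local min of the u-part); v converges to 3. The iterate converges to (-4, 3).

(-4, 3)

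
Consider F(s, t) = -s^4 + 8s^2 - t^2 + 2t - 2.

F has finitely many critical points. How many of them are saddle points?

1

F separates as a function of s plus a function of t, so ∇F=0 decouples.
∂F/∂s = -4s(s - 2)(s + 2) = 0 at s ∈ {-2, 0, 2}; ∂F/∂t = -2(t - 1) = 0 at t ∈ {1}.
The Hessian is diagonal: diag(F_ss, F_tt). Second derivatives: F_ss(-2)=-32, F_ss(0)=16, F_ss(2)=-32; F_tt(1)=-2.
Saddle points occur where the two diagonal entries have opposite signs: (0, 1). Count: 1.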